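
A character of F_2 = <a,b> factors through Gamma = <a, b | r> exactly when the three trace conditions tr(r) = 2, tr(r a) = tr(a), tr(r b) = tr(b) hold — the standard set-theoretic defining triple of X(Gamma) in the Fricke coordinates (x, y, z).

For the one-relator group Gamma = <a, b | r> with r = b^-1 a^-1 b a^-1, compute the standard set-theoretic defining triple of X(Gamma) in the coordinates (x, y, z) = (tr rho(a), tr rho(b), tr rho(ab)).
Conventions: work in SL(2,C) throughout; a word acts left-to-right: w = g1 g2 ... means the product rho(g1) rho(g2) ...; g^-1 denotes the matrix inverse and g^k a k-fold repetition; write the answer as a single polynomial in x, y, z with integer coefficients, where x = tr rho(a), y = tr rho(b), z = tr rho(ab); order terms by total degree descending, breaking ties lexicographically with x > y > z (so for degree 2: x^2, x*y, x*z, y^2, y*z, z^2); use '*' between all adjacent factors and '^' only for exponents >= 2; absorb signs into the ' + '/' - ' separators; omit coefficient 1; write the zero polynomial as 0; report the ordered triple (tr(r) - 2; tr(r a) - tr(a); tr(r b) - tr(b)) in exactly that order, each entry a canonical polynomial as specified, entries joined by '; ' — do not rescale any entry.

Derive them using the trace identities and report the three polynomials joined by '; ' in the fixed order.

x*y*z - y^2 - z^2; 0; x^2*y - x*z - 2*y

tr(a^-1) = tr(a) = x
use: tr(a b a) = tr(a)*tr(b a) - tr(b)  (reduce the a square) = x*z - y
tr(a b a b) = tr(a b)*tr(a b) - tr(1)  (split on a) = z^2 - 2
tr(b a b^-1 a) = tr(a b a)*tr(b) - tr(a b a b)  (eliminate b^-1) = x*y*z - y^2 - z^2 + 2
tr(b^-1 a^-1 b a) = tr(b a b^-1)*tr(a) - tr(b a b^-1 a)  (eliminate a^-1) = -x*y*z + x^2 + y^2 + z^2 - 2
use: tr(b^-1 a^-1 b a^-1) = tr(b^-1 a^-1 b)*tr(a) - tr(b^-1 a^-1 b a)  (eliminate a^-1) = x*y*z - y^2 - z^2 + 2
tr(b a^-1) = tr(b)*tr(a) - tr(b a) = x*y - z
tr(a^-1 b a^-1) = tr(b a^-1)*tr(a) - tr(b) = x^2*y - x*z - y
assemble the triple (tr(r) - 2; tr(r a) - x; tr(r b) - y)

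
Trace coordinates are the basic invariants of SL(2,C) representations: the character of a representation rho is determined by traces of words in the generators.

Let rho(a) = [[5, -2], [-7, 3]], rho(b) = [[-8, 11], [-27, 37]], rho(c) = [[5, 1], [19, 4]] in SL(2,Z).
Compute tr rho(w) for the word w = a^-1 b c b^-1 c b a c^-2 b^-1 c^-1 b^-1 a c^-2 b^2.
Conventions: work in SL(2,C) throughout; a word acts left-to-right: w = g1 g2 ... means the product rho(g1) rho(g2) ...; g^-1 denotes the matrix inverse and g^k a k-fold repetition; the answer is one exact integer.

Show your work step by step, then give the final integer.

539588756466700728

rho(a^-1) = [[3, 2], [7, 5]]
... * rho(b) = [[-8, 11], [-27, 37]]  ->  [[-78, 107], [-191, 262]]
... * rho(c) = [[5, 1], [19, 4]]  ->  [[1643, 350], [4023, 857]]
... * rho(b^-1) = [[37, -11], [27, -8]]  ->  [[70241, -20873], [171990, -51109]]
... * rho(c) = [[5, 1], [19, 4]]  ->  [[-45382, -13251], [-111121, -32446]]
... * rho(b) = [[-8, 11], [-27, 37]]  ->  [[720833, -989489], [1765010, -2422833]]
... * rho(a) = [[5, -2], [-7, 3]]  ->  [[10530588, -4410133], [25784881, -10798519]]
... * rho(c^-1) = [[4, -1], [-19, 5]]  ->  [[125914879, -32581253], [308311385, -79777476]]
... * rho(c^-1) = [[4, -1], [-19, 5]]  ->  [[1122703323, -288821144], [2749017584, -707198765]]
... * rho(b^-1) = [[37, -11], [27, -8]]  ->  [[33741852063, -10039167401], [82619283953, -24581603304]]
... * rho(c^-1) = [[4, -1], [-19, 5]]  ->  [[325711588871, -83937689068], [797527598588, -205527300473]]
... * rho(b^-1) = [[37, -11], [27, -8]]  ->  [[9785011183391, -2911325965037], [23959284034985, -7128585180684]]
... * rho(a) = [[5, -2], [-7, 3]]  ->  [[69304337672214, -28304000261893], [169696516439713, -69304323612022]]
... * rho(c^-1) = [[4, -1], [-19, 5]]  ->  [[814993355664823, -210824338981679], [1995568214387270, -516218134499823]]
... * rho(c^-1) = [[4, -1], [-19, 5]]  ->  [[7265635863311193, -1869115050573218], [17790417413045717, -4576658886886385]]
... * rho(b) = [[-8, 11], [-27, 37]]  ->  [[-7658980541012658, 10764737625214057], [-18753549358433341, 26358212728706642]]
... * rho(b) = [[-8, 11], [-27, 37]]  ->  [[-229376071552678275, 314046506181780871], [-561643348807612606, 768964828019379003]]
tr = -229376071552678275 + 768964828019379003 = 539588756466700728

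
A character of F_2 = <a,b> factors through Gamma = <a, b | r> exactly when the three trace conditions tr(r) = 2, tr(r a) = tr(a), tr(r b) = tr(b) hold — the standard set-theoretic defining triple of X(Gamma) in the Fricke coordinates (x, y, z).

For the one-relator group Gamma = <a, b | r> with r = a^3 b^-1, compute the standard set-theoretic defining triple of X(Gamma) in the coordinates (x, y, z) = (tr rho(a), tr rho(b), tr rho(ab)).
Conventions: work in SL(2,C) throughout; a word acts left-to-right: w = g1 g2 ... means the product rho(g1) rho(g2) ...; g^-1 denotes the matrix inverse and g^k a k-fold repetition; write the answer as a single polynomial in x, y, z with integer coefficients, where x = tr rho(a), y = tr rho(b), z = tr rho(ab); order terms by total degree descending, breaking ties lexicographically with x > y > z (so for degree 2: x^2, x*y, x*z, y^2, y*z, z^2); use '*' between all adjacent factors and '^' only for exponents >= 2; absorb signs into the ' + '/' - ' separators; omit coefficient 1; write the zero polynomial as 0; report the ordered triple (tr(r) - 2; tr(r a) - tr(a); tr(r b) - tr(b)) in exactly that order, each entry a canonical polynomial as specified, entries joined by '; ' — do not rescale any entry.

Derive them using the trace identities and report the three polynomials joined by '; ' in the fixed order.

trace(a^2) = trace(a) * trace(a) - trace(1) = x^2 - 2
trace(a^3) = trace(a) * trace(a^2) - trace(a) = x^3 - 3*x
trace(a b a) = trace(a) * trace(b a) - trace(b) = x*z - y
trace(a^3 b) = trace(a) * trace(a b a) - trace(a b) = x^2*z - x*y - z
trace(a^3 b^-1) = trace(a^3) * trace(b) - trace(a^3 b) = x^3*y - x^2*z - 2*x*y + z
trace(a^4) = trace(a) * trace(a^3) - trace(a^2)  (reduce the a square) = x^4 - 4*x^2 + 2
trace(a^4 b) = trace(a) * trace(b a^3) - trace(b a^2)  (reduce the a square) = x^3*z - x^2*y - 2*x*z + y
trace(a^3 b^-1 a) = trace(a^4) * trace(b) - trace(a^4 b)  (eliminate b^-1) = x^4*y - x^3*z - 3*x^2*y + 2*x*z + y
assemble the triple (trace(r) - 2; trace(r a) - x; trace(r b) - y)

x^3*y - x^2*z - 2*x*y + z - 2; x^4*y - x^3*z - 3*x^2*y + 2*x*z - x + y; x^3 - 3*x - y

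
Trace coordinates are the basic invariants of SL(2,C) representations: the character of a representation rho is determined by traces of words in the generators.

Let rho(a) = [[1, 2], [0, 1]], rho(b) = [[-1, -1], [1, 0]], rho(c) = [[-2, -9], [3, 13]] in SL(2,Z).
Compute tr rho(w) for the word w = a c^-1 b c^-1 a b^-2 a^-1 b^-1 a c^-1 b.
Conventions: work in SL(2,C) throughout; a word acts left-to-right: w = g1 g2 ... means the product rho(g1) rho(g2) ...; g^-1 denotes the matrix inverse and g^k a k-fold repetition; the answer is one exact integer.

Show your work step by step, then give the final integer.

-37

rho(a) = [[1, 2], [0, 1]]
... * rho(c^-1) = [[13, 9], [-3, -2]]  ->  [[7, 5], [-3, -2]]
... * rho(b) = [[-1, -1], [1, 0]]  ->  [[-2, -7], [1, 3]]
... * rho(c^-1) = [[13, 9], [-3, -2]]  ->  [[-5, -4], [4, 3]]
... * rho(a) = [[1, 2], [0, 1]]  ->  [[-5, -14], [4, 11]]
... * rho(b^-1) = [[0, 1], [-1, -1]]  ->  [[14, 9], [-11, -7]]
... * rho(b^-1) = [[0, 1], [-1, -1]]  ->  [[-9, 5], [7, -4]]
... * rho(a^-1) = [[1, -2], [0, 1]]  ->  [[-9, 23], [7, -18]]
... * rho(b^-1) = [[0, 1], [-1, -1]]  ->  [[-23, -32], [18, 25]]
... * rho(a) = [[1, 2], [0, 1]]  ->  [[-23, -78], [18, 61]]
... * rho(c^-1) = [[13, 9], [-3, -2]]  ->  [[-65, -51], [51, 40]]
... * rho(b) = [[-1, -1], [1, 0]]  ->  [[14, 65], [-11, -51]]
tr = 14 + -51 = -37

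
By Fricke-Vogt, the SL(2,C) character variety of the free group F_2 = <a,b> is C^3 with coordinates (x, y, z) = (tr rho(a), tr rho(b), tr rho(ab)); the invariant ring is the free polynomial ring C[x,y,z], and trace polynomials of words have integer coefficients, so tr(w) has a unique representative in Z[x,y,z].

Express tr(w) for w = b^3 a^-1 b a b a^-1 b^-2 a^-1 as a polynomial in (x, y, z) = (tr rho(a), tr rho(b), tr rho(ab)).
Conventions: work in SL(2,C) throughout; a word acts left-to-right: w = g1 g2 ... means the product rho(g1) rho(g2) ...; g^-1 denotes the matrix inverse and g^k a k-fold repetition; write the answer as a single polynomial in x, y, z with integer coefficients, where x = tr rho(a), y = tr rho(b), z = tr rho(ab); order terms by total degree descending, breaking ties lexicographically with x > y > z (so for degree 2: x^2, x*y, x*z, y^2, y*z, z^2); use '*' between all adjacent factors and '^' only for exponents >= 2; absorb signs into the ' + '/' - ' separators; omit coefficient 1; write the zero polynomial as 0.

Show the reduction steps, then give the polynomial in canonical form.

trace(b^2) = trace(b)*trace(b) - trace(1) = y^2 - 2
trace(b^3) = trace(b)*trace(b^2) - trace(b) = y^3 - 3*y
trace(b^4) = trace(b)*trace(b^3) - trace(b^2) = y^4 - 4*y^2 + 2
trace(a b^2) = trace(b)*trace(a b) - trace(a) = y*z - x
next, trace(b a b^2) = trace(b)*trace(a b^2) - trace(a b) = y^2*z - x*y - z
next, trace(b a b^3) = trace(b)*trace(b a b^2) - trace(b a b) = y^3*z - x*y^2 - 2*y*z + x
and trace(b^4 a b) = trace(b)*trace(b a b^3) - trace(b a b^2) = y^4*z - x*y^3 - 3*y^2*z + 2*x*y + z
trace(a b a b) = trace(a b)*trace(a b) - trace(1) = z^2 - 2
next, trace(a b a) = trace(a)*trace(b a) - trace(b) = x*z - y
and trace(a b a b^2) = trace(b)*trace(a b a b) - trace(a b a) = y*z^2 - x*z - y
trace(b^2 a b a b) = trace(b)*trace(a b a b^2) - trace(a b a b) = y^2*z^2 - x*y*z - y^2 - z^2 + 2
trace(b^4 a b a) = trace(b)*trace(b^2 a b a b) - trace(b^2 a b a) = y^3*z^2 - x*y^2*z - y^3 - 2*y*z^2 + x*z + 3*y
next, trace(a^-1 b^4 a b) = trace(b^4 a b)*trace(a) - trace(b^4 a b a) = x*y^4*z - x^2*y^3 - y^3*z^2 - 2*x*y^2*z + 2*x^2*y + y^3 + 2*y*z^2 - 3*y
and trace(b a b^-1 a^-1 b^3) = trace(a^-1 b^4 a)*trace(b) - trace(a^-1 b^4 a b) = -x*y^4*z + x^2*y^3 + y^5 + y^3*z^2 + 2*x*y^2*z - 2*x^2*y - 5*y^3 - 2*y*z^2 + 5*y
trace(a b a b a b) = trace(a b a b)*trace(a b) - trace(b a) = z^3 - 3*z
next, trace(a b a b a) = trace(a)*trace(b a b a) - trace(b a b) = x*z^2 - y*z - x
trace(a b a b a b^2) = trace(b)*trace(a b a b a b) - trace(a b a b a) = y*z^3 - x*z^2 - 2*y*z + x
and trace(b^3 a b a b a) = trace(b)*trace(a b a b a b^2) - trace(a b a b a b) = y^2*z^3 - x*y*z^2 - 2*y^2*z - z^3 + x*y + 3*z
trace(a^-1 b^3 a b a b) = trace(b^3 a b a b)*trace(a) - trace(b^3 a b a b a) = x*y^3*z^2 - x^2*y^2*z - y^2*z^3 - x*y^3 - x*y*z^2 + x^2*z + 2*y^2*z + z^3 + 2*x*y - 3*z
and trace(b a b^-1 a^-1 b^3 a) = trace(a^-1 b^3 a b a)*trace(b) - trace(a^-1 b^3 a b a b) = -x*y^3*z^2 + x^2*y^2*z + y^4*z + y^2*z^3 + x*y*z^2 - x^2*z - 4*y^2*z - z^3 - x*y + 3*z
trace(b^-1 a^-1 b^3 a^-1 b a) = trace(b a b^-1 a^-1 b^3)*trace(a) - trace(b a b^-1 a^-1 b^3 a) = -x^2*y^4*z + x^3*y^3 + x*y^5 + 2*x*y^3*z^2 + x^2*y^2*z - y^4*z - y^2*z^3 - 2*x^3*y - 5*x*y^3 - 3*x*y*z^2 + x^2*z + 4*y^2*z + z^3 + 6*x*y - 3*z
and trace(b a^-1 b a b a) = trace(b a b a b)*trace(a) - trace(b a b a b a) = x*y*z^2 - x^2*z - z^3 - x*y + 3*z
next, trace(b^2 a b a^2 b) = trace(a)*trace(b^3 a b a) - trace(b^3 a b) = x*y^2*z^2 - x^2*y*z - y^3*z - x*z^2 + 2*y*z + x
trace(b^2 a b a^2) = trace(a)*trace(b^2 a b a) - trace(b^2 a b) = x*y*z^2 - x^2*z - y^2*z + z
and trace(a b^4 a b a) = trace(b)*trace(b^2 a b a^2 b) - trace(b^2 a b a^2) = x*y^3*z^2 - x^2*y^2*z - y^4*z - 2*x*y*z^2 + x^2*z + 3*y^2*z + x*y - z
trace(a b^4 a b a b) = trace(b)*trace(b a b a b a b^2) - trace(b a b a b a b) = y^3*z^3 - x*y^2*z^2 - 2*y^3*z - 2*y*z^3 + x*y^2 + x*z^2 + 5*y*z - x
and trace(b^-1 a b^4 a b a) = trace(a b^4 a b a)*trace(b) - trace(a b^4 a b a b) = x*y^4*z^2 - x^2*y^3*z - y^5*z - y^3*z^3 - x*y^2*z^2 + x^2*y*z + 5*y^3*z + 2*y*z^3 - x*z^2 - 6*y*z + x
trace(b a b a b^-2 a b^3) = trace(b^-1 a b^4 a b a)*trace(b) - trace(b^-1 a b^4 a b a b) = x*y^5*z^2 - x^2*y^4*z - y^6*z - y^4*z^3 - 2*x*y^3*z^2 + 2*x^2*y^2*z + 6*y^4*z + 2*y^2*z^3 + x*y*z^2 - x^2*z - 9*y^2*z + z
trace(a b a b a^2 b) = trace(a)*trace(b a b a b a) - trace(b a b a b) = x*z^3 - y*z^2 - 2*x*z + y
and trace(a b a b a^2) = trace(a)*trace(a b a b a) - trace(a b a b) = x^2*z^2 - x*y*z - x^2 - z^2 + 2
next, trace(b a b a b a^2 b) = trace(b)*trace(a b a b a^2 b) - trace(a b a b a^2) = x*y*z^3 - x^2*z^2 - y^2*z^2 - x*y*z + x^2 + y^2 + z^2 - 2
trace(a b^3 a b a b a) = trace(b)*trace(b a b a b a^2 b) - trace(b a b a b a^2) = x*y^2*z^3 - x^2*y*z^2 - y^3*z^2 - x*y^2*z - x*z^3 + x^2*y + y^3 + 2*y*z^2 + 2*x*z - 3*y
and trace(a b a b a b a b) = trace(b a b a b a)*trace(b a) - trace(a b a b) = z^4 - 4*z^2 + 2
next, trace(b a b a b a b a b) = trace(b)*trace(a b a b a b a b) - trace(a b a b a b a) = y*z^4 - x*z^3 - 3*y*z^2 + 2*x*z + y
next, trace(a b^3 a b a b a b) = trace(b)*trace(b a b a b a b a b) - trace(b a b a b a b a) = y^2*z^4 - x*y*z^3 - 3*y^2*z^2 - z^4 + 2*x*y*z + y^2 + 4*z^2 - 2
and trace(a b^3 a b a b a b^-1) = trace(a b^3 a b a b a)*trace(b) - trace(a b^3 a b a b a b) = x*y^3*z^3 - x^2*y^2*z^2 - y^4*z^2 - y^2*z^4 - x*y^3*z + x^2*y^2 + y^4 + 5*y^2*z^2 + z^4 - 4*y^2 - 4*z^2 + 2
and trace(b a b a b^-2 a b^3 a) = trace(a b^3 a b a b a b^-1)*trace(b) - trace(a b^3 a b a b a) = x*y^4*z^3 - x^2*y^3*z^2 - y^5*z^2 - y^3*z^4 - x*y^4*z - x*y^2*z^3 + x^2*y^3 + x^2*y*z^2 + y^5 + 6*y^3*z^2 + y*z^4 + x*y^2*z + x*z^3 - x^2*y - 5*y^3 - 6*y*z^2 - 2*x*z + 5*y
and trace(b^3 a^-1 b a b a b^-2 a) = trace(b a b a b^-2 a b^3)*trace(a) - trace(b a b a b^-2 a b^3 a) = x^2*y^5*z^2 - x^3*y^4*z - x*y^6*z - 2*x*y^4*z^3 - x^2*y^3*z^2 + y^5*z^2 + y^3*z^4 + 2*x^3*y^2*z + 7*x*y^4*z + 3*x*y^2*z^3 - x^2*y^3 - y^5 - 6*y^3*z^2 - y*z^4 - x^3*z - 10*x*y^2*z - x*z^3 + x^2*y + 5*y^3 + 6*y*z^2 + 3*x*z - 5*y
next, trace(b^-2 a^-1 b^3 a^-1 b a b a) = trace(b^3 a^-1 b a b a b^-2)*trace(a) - trace(b^3 a^-1 b a b a b^-2 a) = -x^2*y^5*z^2 + x^3*y^4*z + x*y^6*z + 2*x*y^4*z^3 + x^2*y^3*z^2 - y^5*z^2 - y^3*z^4 - 2*x^3*y^2*z - 7*x*y^4*z - 3*x*y^2*z^3 + x^2*y^3 + x^2*y*z^2 + y^5 + 6*y^3*z^2 + y*z^4 + 10*x*y^2*z - 2*x^2*y - 5*y^3 - 6*y*z^2 + 5*y
trace(b^3 a^-1 b a b a^-1 b^-2 a^-1) = trace(b^-2 a^-1 b^3 a^-1 b a b)*trace(a) - trace(b^-2 a^-1 b^3 a^-1 b a b a) = x^2*y^5*z^2 - 2*x^3*y^4*z - x*y^6*z - 2*x*y^4*z^3 + x^4*y^3 + x^2*y^5 + x^2*y^3*z^2 + y^5*z^2 + y^3*z^4 + 3*x^3*y^2*z + 6*x*y^4*z + 2*x*y^2*z^3 - 2*x^4*y - 6*x^2*y^3 - 4*x^2*y*z^2 - y^5 - 6*y^3*z^2 - y*z^4 + x^3*z - 6*x*y^2*z + x*z^3 + 8*x^2*y + 5*y^3 + 6*y*z^2 - 3*x*z - 5*y

x^2*y^5*z^2 - 2*x^3*y^4*z - x*y^6*z - 2*x*y^4*z^3 + x^4*y^3 + x^2*y^5 + x^2*y^3*z^2 + y^5*z^2 + y^3*z^4 + 3*x^3*y^2*z + 6*x*y^4*z + 2*x*y^2*z^3 - 2*x^4*y - 6*x^2*y^3 - 4*x^2*y*z^2 - y^5 - 6*y^3*z^2 - y*z^4 + x^3*z - 6*x*y^2*z + x*z^3 + 8*x^2*y + 5*y^3 + 6*y*z^2 - 3*x*z - 5*y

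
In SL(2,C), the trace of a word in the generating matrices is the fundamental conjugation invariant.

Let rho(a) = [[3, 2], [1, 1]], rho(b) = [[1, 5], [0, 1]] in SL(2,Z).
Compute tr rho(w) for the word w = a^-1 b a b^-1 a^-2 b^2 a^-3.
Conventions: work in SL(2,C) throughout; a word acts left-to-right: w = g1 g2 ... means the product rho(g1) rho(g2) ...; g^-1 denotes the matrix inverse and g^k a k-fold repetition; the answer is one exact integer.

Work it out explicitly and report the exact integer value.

-38066

rho(a^-1) = [[1, -2], [-1, 3]]
... * rho(b) = [[1, 5], [0, 1]]  ->  [[1, 3], [-1, -2]]
... * rho(a) = [[3, 2], [1, 1]]  ->  [[6, 5], [-5, -4]]
... * rho(b^-1) = [[1, -5], [0, 1]]  ->  [[6, -25], [-5, 21]]
... * rho(a^-1) = [[1, -2], [-1, 3]]  ->  [[31, -87], [-26, 73]]
... * rho(a^-1) = [[1, -2], [-1, 3]]  ->  [[118, -323], [-99, 271]]
... * rho(b) = [[1, 5], [0, 1]]  ->  [[118, 267], [-99, -224]]
... * rho(b) = [[1, 5], [0, 1]]  ->  [[118, 857], [-99, -719]]
... * rho(a^-1) = [[1, -2], [-1, 3]]  ->  [[-739, 2335], [620, -1959]]
... * rho(a^-1) = [[1, -2], [-1, 3]]  ->  [[-3074, 8483], [2579, -7117]]
... * rho(a^-1) = [[1, -2], [-1, 3]]  ->  [[-11557, 31597], [9696, -26509]]
tr = -11557 + -26509 = -38066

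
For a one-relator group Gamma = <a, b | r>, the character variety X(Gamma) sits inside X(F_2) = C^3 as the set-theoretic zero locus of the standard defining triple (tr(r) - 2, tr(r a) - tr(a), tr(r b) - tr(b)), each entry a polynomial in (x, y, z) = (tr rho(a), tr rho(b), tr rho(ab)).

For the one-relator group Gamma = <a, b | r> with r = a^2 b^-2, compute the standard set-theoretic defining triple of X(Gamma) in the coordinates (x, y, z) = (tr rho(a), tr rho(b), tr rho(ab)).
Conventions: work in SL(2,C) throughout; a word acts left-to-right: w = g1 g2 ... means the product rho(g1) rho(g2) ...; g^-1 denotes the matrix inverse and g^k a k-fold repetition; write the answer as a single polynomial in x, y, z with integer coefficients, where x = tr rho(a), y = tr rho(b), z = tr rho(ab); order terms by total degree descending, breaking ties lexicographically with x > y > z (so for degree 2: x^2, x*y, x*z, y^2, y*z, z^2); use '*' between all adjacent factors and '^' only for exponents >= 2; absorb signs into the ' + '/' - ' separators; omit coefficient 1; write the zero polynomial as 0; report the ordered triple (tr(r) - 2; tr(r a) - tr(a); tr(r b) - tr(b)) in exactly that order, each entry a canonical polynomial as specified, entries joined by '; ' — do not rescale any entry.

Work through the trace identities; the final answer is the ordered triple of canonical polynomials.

tr(a^2) = tr(a) * tr(a) - tr(1) = x^2 - 2
tr(a^2 b) = tr(a) * tr(b a) - tr(b) = x*z - y
tr(b^-1 a^2) = tr(a^2) * tr(b) - tr(a^2 b) = x^2*y - x*z - y
tr(a^2 b^-2) = tr(b^-1 a^2) * tr(b) - tr(b^-1 a^2 b) = x^2*y^2 - x*y*z - x^2 - y^2 + 2
tr(a^3) = tr(a) * tr(a^2) - tr(a) = x^3 - 3*x
tr(a^3 b) = tr(a) * tr(b a^2) - tr(b a) = x^2*z - x*y - z
tr(b^-1 a^3) = tr(a^3) * tr(b) - tr(a^3 b) = x^3*y - x^2*z - 2*x*y + z
tr(a^2 b^-2 a) = tr(b^-1 a^3) * tr(b) - tr(b^-1 a^3 b) = x^3*y^2 - x^2*y*z - x^3 - 2*x*y^2 + y*z + 3*x
assemble the triple (tr(r) - 2; tr(r a) - x; tr(r b) - y)

x^2*y^2 - x*y*z - x^2 - y^2; x^3*y^2 - x^2*y*z - x^3 - 2*x*y^2 + y*z + 2*x; x^2*y - x*z - 2*y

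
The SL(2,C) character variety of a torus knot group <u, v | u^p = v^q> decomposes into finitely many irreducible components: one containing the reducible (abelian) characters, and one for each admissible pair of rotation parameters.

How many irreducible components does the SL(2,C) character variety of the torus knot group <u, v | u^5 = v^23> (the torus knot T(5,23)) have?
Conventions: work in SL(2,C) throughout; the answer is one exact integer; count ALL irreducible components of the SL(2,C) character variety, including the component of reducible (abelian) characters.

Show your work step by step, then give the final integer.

45

In the torus knot group T(5,23), u^5 = v^23 is central, so an irreducible representation sends it to +I or -I (Schur).
This locks tr(u) to 2*cos(pi*alpha/5), alpha in 1..4, and tr(v) to 2*cos(pi*beta/23), beta in 1..22, on each component of irreducible characters.
Consistency of u^5 = (-1)^alpha I with v^23 = (-1)^beta I forces alpha = beta (mod 2).
Enumerate parity-matched pairs: 2*11 odd-odd plus 2*11 even-even gives 44.
Total: 44 irreducible-character components + 1 reducible (abelian) component = 45.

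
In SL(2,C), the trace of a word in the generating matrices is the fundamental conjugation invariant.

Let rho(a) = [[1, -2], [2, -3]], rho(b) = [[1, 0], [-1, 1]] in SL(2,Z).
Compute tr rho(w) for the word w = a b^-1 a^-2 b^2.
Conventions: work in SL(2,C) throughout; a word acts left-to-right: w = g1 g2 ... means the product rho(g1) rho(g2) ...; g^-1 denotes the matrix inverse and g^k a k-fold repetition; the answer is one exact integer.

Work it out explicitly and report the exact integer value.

-20

rho(a) = [[1, -2], [2, -3]]
... * rho(b^-1) = [[1, 0], [1, 1]]  ->  [[-1, -2], [-1, -3]]
... * rho(a^-1) = [[-3, 2], [-2, 1]]  ->  [[7, -4], [9, -5]]
... * rho(a^-1) = [[-3, 2], [-2, 1]]  ->  [[-13, 10], [-17, 13]]
... * rho(b) = [[1, 0], [-1, 1]]  ->  [[-23, 10], [-30, 13]]
... * rho(b) = [[1, 0], [-1, 1]]  ->  [[-33, 10], [-43, 13]]
tr = -33 + 13 = -20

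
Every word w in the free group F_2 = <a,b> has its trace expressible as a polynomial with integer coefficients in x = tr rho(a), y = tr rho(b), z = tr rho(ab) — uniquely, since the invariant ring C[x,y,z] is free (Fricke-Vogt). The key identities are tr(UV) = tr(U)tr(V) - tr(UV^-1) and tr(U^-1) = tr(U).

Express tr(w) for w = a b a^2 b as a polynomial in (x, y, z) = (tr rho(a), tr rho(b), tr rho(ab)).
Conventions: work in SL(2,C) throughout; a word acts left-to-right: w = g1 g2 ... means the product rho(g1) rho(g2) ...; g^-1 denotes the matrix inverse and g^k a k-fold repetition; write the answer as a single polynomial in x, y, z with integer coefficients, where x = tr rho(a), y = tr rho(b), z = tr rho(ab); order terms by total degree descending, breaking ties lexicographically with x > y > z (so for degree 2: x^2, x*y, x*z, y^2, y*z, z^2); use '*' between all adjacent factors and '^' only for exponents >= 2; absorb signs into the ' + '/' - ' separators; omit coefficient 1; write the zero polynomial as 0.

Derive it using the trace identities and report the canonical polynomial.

x*z^2 - y*z - x

and trace(b a b a) = trace(a b) trace(a b) - trace(1)   [split at a repeated a] = z^2 - 2
next, trace(b a b) = trace(b) trace(a b) - trace(a)   [square of b] = y*z - x
next, trace(a b a^2 b) = trace(a) trace(b a b a) - trace(b a b)   [square of a] = x*z^2 - y*z - x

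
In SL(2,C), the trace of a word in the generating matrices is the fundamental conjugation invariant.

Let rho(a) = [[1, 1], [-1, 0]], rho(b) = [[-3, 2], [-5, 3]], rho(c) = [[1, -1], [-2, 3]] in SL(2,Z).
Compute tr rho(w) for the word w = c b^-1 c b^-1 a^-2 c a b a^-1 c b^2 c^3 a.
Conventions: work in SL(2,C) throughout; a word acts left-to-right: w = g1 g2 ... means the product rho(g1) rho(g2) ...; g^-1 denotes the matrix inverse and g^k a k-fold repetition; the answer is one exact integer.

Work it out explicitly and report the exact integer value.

-41006

rho(c) = [[1, -1], [-2, 3]]
... * rho(b^-1) = [[3, -2], [5, -3]]  ->  [[-2, 1], [9, -5]]
... * rho(c) = [[1, -1], [-2, 3]]  ->  [[-4, 5], [19, -24]]
... * rho(b^-1) = [[3, -2], [5, -3]]  ->  [[13, -7], [-63, 34]]
... * rho(a^-1) = [[0, -1], [1, 1]]  ->  [[-7, -20], [34, 97]]
... * rho(a^-1) = [[0, -1], [1, 1]]  ->  [[-20, -13], [97, 63]]
... * rho(c) = [[1, -1], [-2, 3]]  ->  [[6, -19], [-29, 92]]
... * rho(a) = [[1, 1], [-1, 0]]  ->  [[25, 6], [-121, -29]]
... * rho(b) = [[-3, 2], [-5, 3]]  ->  [[-105, 68], [508, -329]]
... * rho(a^-1) = [[0, -1], [1, 1]]  ->  [[68, 173], [-329, -837]]
... * rho(c) = [[1, -1], [-2, 3]]  ->  [[-278, 451], [1345, -2182]]
... * rho(b) = [[-3, 2], [-5, 3]]  ->  [[-1421, 797], [6875, -3856]]
... * rho(b) = [[-3, 2], [-5, 3]]  ->  [[278, -451], [-1345, 2182]]
... * rho(c) = [[1, -1], [-2, 3]]  ->  [[1180, -1631], [-5709, 7891]]
... * rho(c) = [[1, -1], [-2, 3]]  ->  [[4442, -6073], [-21491, 29382]]
... * rho(c) = [[1, -1], [-2, 3]]  ->  [[16588, -22661], [-80255, 109637]]
... * rho(a) = [[1, 1], [-1, 0]]  ->  [[39249, 16588], [-189892, -80255]]
tr = 39249 + -80255 = -41006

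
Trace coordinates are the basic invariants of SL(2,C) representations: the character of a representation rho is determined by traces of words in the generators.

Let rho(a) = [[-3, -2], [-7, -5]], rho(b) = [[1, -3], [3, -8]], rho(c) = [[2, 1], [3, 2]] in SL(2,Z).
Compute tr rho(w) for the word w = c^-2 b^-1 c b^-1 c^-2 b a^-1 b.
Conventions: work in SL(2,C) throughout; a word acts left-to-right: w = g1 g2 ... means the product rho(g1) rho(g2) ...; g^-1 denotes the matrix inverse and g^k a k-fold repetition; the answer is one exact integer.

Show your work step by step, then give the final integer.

-50035

rho(c^-1) = [[2, -1], [-3, 2]]
... * rho(c^-1) = [[2, -1], [-3, 2]]  ->  [[7, -4], [-12, 7]]
... * rho(b^-1) = [[-8, 3], [-3, 1]]  ->  [[-44, 17], [75, -29]]
... * rho(c) = [[2, 1], [3, 2]]  ->  [[-37, -10], [63, 17]]
... * rho(b^-1) = [[-8, 3], [-3, 1]]  ->  [[326, -121], [-555, 206]]
... * rho(c^-1) = [[2, -1], [-3, 2]]  ->  [[1015, -568], [-1728, 967]]
... * rho(c^-1) = [[2, -1], [-3, 2]]  ->  [[3734, -2151], [-6357, 3662]]
... * rho(b) = [[1, -3], [3, -8]]  ->  [[-2719, 6006], [4629, -10225]]
... * rho(a^-1) = [[-5, 2], [7, -3]]  ->  [[55637, -23456], [-94720, 39933]]
... * rho(b) = [[1, -3], [3, -8]]  ->  [[-14731, 20737], [25079, -35304]]
tr = -14731 + -35304 = -50035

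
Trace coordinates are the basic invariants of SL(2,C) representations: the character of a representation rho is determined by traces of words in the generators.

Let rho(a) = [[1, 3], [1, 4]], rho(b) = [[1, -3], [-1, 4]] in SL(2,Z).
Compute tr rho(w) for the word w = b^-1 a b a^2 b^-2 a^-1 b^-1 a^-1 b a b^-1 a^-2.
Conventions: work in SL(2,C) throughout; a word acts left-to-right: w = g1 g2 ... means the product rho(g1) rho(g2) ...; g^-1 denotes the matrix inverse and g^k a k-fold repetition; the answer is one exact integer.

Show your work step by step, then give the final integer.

-158334910

rho(b^-1) = [[4, 3], [1, 1]]
... * rho(a) = [[1, 3], [1, 4]]  ->  [[7, 24], [2, 7]]
... * rho(b) = [[1, -3], [-1, 4]]  ->  [[-17, 75], [-5, 22]]
... * rho(a) = [[1, 3], [1, 4]]  ->  [[58, 249], [17, 73]]
... * rho(a) = [[1, 3], [1, 4]]  ->  [[307, 1170], [90, 343]]
... * rho(b^-1) = [[4, 3], [1, 1]]  ->  [[2398, 2091], [703, 613]]
... * rho(b^-1) = [[4, 3], [1, 1]]  ->  [[11683, 9285], [3425, 2722]]
... * rho(a^-1) = [[4, -3], [-1, 1]]  ->  [[37447, -25764], [10978, -7553]]
... * rho(b^-1) = [[4, 3], [1, 1]]  ->  [[124024, 86577], [36359, 25381]]
... * rho(a^-1) = [[4, -3], [-1, 1]]  ->  [[409519, -285495], [120055, -83696]]
... * rho(b) = [[1, -3], [-1, 4]]  ->  [[695014, -2370537], [203751, -694949]]
... * rho(a) = [[1, 3], [1, 4]]  ->  [[-1675523, -7397106], [-491198, -2168543]]
... * rho(b^-1) = [[4, 3], [1, 1]]  ->  [[-14099198, -12423675], [-4133335, -3642137]]
... * rho(a^-1) = [[4, -3], [-1, 1]]  ->  [[-43973117, 29873919], [-12891203, 8757868]]
... * rho(a^-1) = [[4, -3], [-1, 1]]  ->  [[-205766387, 161793270], [-60322680, 47431477]]
tr = -205766387 + 47431477 = -158334910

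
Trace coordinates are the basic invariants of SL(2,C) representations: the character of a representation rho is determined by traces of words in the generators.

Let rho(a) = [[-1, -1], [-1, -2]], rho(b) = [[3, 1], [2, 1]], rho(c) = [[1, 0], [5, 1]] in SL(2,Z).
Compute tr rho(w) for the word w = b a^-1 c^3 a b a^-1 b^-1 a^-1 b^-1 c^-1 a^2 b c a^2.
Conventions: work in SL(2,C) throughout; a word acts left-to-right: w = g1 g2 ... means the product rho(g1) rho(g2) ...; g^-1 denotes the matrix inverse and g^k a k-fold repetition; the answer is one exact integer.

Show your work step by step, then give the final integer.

-2470210

rho(b) = [[3, 1], [2, 1]]
... * rho(a^-1) = [[-2, 1], [1, -1]]  ->  [[-5, 2], [-3, 1]]
... * rho(c) = [[1, 0], [5, 1]]  ->  [[5, 2], [2, 1]]
... * rho(c) = [[1, 0], [5, 1]]  ->  [[15, 2], [7, 1]]
... * rho(c) = [[1, 0], [5, 1]]  ->  [[25, 2], [12, 1]]
... * rho(a) = [[-1, -1], [-1, -2]]  ->  [[-27, -29], [-13, -14]]
... * rho(b) = [[3, 1], [2, 1]]  ->  [[-139, -56], [-67, -27]]
... * rho(a^-1) = [[-2, 1], [1, -1]]  ->  [[222, -83], [107, -40]]
... * rho(b^-1) = [[1, -1], [-2, 3]]  ->  [[388, -471], [187, -227]]
... * rho(a^-1) = [[-2, 1], [1, -1]]  ->  [[-1247, 859], [-601, 414]]
... * rho(b^-1) = [[1, -1], [-2, 3]]  ->  [[-2965, 3824], [-1429, 1843]]
... * rho(c^-1) = [[1, 0], [-5, 1]]  ->  [[-22085, 3824], [-10644, 1843]]
... * rho(a) = [[-1, -1], [-1, -2]]  ->  [[18261, 14437], [8801, 6958]]
... * rho(a) = [[-1, -1], [-1, -2]]  ->  [[-32698, -47135], [-15759, -22717]]
... * rho(b) = [[3, 1], [2, 1]]  ->  [[-192364, -79833], [-92711, -38476]]
... * rho(c) = [[1, 0], [5, 1]]  ->  [[-591529, -79833], [-285091, -38476]]
... * rho(a) = [[-1, -1], [-1, -2]]  ->  [[671362, 751195], [323567, 362043]]
... * rho(a) = [[-1, -1], [-1, -2]]  ->  [[-1422557, -2173752], [-685610, -1047653]]
tr = -1422557 + -1047653 = -2470210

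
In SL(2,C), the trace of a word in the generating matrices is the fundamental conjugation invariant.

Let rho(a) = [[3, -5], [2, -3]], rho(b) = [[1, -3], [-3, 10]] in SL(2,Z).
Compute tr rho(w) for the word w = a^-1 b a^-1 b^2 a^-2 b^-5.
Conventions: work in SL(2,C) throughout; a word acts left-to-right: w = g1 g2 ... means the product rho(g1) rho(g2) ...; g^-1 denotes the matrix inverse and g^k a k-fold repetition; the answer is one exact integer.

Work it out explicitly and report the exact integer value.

rho(a^-1) = [[-3, 5], [-2, 3]]
... * rho(b) = [[1, -3], [-3, 10]]  ->  [[-18, 59], [-11, 36]]
... * rho(a^-1) = [[-3, 5], [-2, 3]]  ->  [[-64, 87], [-39, 53]]
... * rho(b) = [[1, -3], [-3, 10]]  ->  [[-325, 1062], [-198, 647]]
... * rho(b) = [[1, -3], [-3, 10]]  ->  [[-3511, 11595], [-2139, 7064]]
... * rho(a^-1) = [[-3, 5], [-2, 3]]  ->  [[-12657, 17230], [-7711, 10497]]
... * rho(a^-1) = [[-3, 5], [-2, 3]]  ->  [[3511, -11595], [2139, -7064]]
... * rho(b^-1) = [[10, 3], [3, 1]]  ->  [[325, -1062], [198, -647]]
... * rho(b^-1) = [[10, 3], [3, 1]]  ->  [[64, -87], [39, -53]]
... * rho(b^-1) = [[10, 3], [3, 1]]  ->  [[379, 105], [231, 64]]
... * rho(b^-1) = [[10, 3], [3, 1]]  ->  [[4105, 1242], [2502, 757]]
... * rho(b^-1) = [[10, 3], [3, 1]]  ->  [[44776, 13557], [27291, 8263]]
tr = 44776 + 8263 = 53039

53039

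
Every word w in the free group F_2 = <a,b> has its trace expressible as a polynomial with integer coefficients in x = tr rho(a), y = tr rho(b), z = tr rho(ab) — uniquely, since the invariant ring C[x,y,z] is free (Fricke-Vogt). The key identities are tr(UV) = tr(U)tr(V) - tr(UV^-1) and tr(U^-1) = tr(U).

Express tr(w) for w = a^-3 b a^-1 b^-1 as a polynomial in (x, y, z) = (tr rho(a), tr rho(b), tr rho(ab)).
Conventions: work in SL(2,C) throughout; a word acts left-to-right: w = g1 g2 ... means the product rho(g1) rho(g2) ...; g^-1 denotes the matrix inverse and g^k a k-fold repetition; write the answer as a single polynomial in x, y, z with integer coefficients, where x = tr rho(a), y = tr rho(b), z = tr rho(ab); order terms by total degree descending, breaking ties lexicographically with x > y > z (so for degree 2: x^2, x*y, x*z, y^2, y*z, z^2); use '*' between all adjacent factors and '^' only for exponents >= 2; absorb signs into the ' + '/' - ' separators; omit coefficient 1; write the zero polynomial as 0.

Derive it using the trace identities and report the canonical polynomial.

tr(a^-1 b) = tr(b) tr(a) - tr(b a)   [inverse elimination on a] = x*y - z
tr(b a^-2) = tr(a^-1 b) tr(a) - tr(a^-1 b a)   [inverse elimination on a] = x^2*y - x*z - y
and tr(b a^-3) = tr(b a^-2) tr(a) - tr(b a^-1)   [inverse elimination on a] = x^3*y - x^2*z - 2*x*y + z
tr(a^-3 b a^-1) = tr(b a^-3) tr(a) - tr(b a^-2)   [inverse elimination on a] = x^4*y - x^3*z - 3*x^2*y + 2*x*z + y
tr(b^2) = tr(b) tr(b) - tr(1)   [square of b] = y^2 - 2
tr(b^2 a) = tr(b) tr(a b) - tr(a)   [square of b] = y*z - x
next, tr(a^-1 b^2) = tr(b^2) tr(a) - tr(b^2 a)   [inverse elimination on a] = x*y^2 - y*z - x
next, tr(b a^-2 b) = tr(a^-1 b^2) tr(a) - tr(a^-1 b^2 a)   [inverse elimination on a] = x^2*y^2 - x*y*z - x^2 - y^2 + 2
and tr(b a b a) = tr(a b) tr(a b) - tr(1)   [split at a repeated a] = z^2 - 2
next, tr(a^-1 b a b) = tr(b a b) tr(a) - tr(b a b a)   [inverse elimination on a] = x*y*z - x^2 - z^2 + 2
tr(b a^-2 b a) = tr(a^-1 b a b) tr(a) - tr(a^-1 b a b a)   [inverse elimination on a] = x^2*y*z - x^3 - x*z^2 - y*z + 3*x
next, tr(b a^-1 b a^-2) = tr(b a^-2 b) tr(a) - tr(b a^-2 b a)   [inverse elimination on a] = x^3*y^2 - 2*x^2*y*z - x*y^2 + x*z^2 + y*z - x
and tr(b a^-1 b a^-1) = tr(b a^-1 b) tr(a) - tr(b a^-1 b a)   [inverse elimination on a] = x^2*y^2 - 2*x*y*z + z^2 - 2
next, tr(a^-3 b a^-1 b) = tr(b a^-1 b a^-2) tr(a) - tr(b a^-1 b a^-1)   [inverse elimination on a] = x^4*y^2 - 2*x^3*y*z - 2*x^2*y^2 + x^2*z^2 + 3*x*y*z - x^2 - z^2 + 2
next, tr(a^-3 b a^-1 b^-1) = tr(a^-3 b a^-1) tr(b) - tr(a^-3 b a^-1 b)   [inverse elimination on b] = x^3*y*z - x^2*y^2 - x^2*z^2 - x*y*z + x^2 + y^2 + z^2 - 2

x^3*y*z - x^2*y^2 - x^2*z^2 - x*y*z + x^2 + y^2 + z^2 - 2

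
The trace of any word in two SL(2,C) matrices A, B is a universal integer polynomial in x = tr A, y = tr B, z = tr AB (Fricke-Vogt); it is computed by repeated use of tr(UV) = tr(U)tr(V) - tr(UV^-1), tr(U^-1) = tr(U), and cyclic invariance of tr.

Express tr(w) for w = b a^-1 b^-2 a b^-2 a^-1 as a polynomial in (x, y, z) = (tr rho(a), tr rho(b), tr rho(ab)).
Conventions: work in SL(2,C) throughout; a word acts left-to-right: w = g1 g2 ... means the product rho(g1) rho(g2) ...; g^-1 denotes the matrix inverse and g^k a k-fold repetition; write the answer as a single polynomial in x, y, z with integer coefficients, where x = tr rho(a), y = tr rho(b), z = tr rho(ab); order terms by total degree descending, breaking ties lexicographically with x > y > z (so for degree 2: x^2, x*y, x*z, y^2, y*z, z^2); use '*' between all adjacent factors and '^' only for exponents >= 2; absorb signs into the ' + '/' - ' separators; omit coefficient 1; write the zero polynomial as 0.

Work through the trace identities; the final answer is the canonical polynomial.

use: tr(b^-1) = tr(b) = y
use: tr(a b a) = tr(a) tr(b a) - tr(b) = x*z - y
apply: tr(a b a b) = tr(b a) tr(b a) - tr(1) = z^2 - 2
tr(b^-1 a b a) = tr(a b a) tr(b) - tr(a b a b) = x*y*z - y^2 - z^2 + 2
tr(a^-1 b^-1 a b) = tr(b^-1 a b) tr(a) - tr(b^-1 a b a) = -x*y*z + x^2 + y^2 + z^2 - 2
tr(b^-1 a b^-1 a^-1) = tr(a^-1 b^-1 a) tr(b) - tr(a^-1 b^-1 a b) = x*y*z - x^2 - z^2 + 2
tr(a^-1 b^-2 a b^-1) = tr(b^-1 a b^-1 a^-1) tr(b) - tr(b^-1 a b^-1 a^-1 b) = x*y^2*z - x^2*y - y*z^2 + y
use: tr(b^-1 a) = tr(a) tr(b) - tr(a b) = x*y - z
apply: tr(b^2 a) = tr(b) tr(a b) - tr(a) = y*z - x
apply: tr(b^2) = tr(b) tr(b) - tr(1) = y^2 - 2
tr(b a^2 b) = tr(a) tr(b^2 a) - tr(b^2) = x*y*z - x^2 - y^2 + 2
tr(b a^2 b a) = tr(a) tr(b a b a) - tr(b a b) = x*z^2 - y*z - x
apply: tr(a b a^-1 b a) = tr(b a^2 b) tr(a) - tr(b a^2 b a) = x^2*y*z - x^3 - x*y^2 - x*z^2 + y*z + 3*x
apply: tr(b a b a b) = tr(b) tr(a b a b) - tr(a b a) = y*z^2 - x*z - y
apply: tr(b a b a b a) = tr(b a b a) tr(b a) - tr(a b) = z^3 - 3*z
tr(a b a^-1 b a b) = tr(b a b a b) tr(a) - tr(b a b a b a) = x*y*z^2 - x^2*z - z^3 - x*y + 3*z
apply: tr(a b a^-1 b a b^-1) = tr(a b a^-1 b a) tr(b) - tr(a b a^-1 b a b) = x^2*y^2*z - x^3*y - x*y^3 - 2*x*y*z^2 + x^2*z + y^2*z + z^3 + 4*x*y - 3*z
tr(a b^-2 a b a^-1 b) = tr(a b a^-1 b a b^-1) tr(b) - tr(a b a^-1 b a) = x^2*y^3*z - x^3*y^2 - x*y^4 - 2*x*y^2*z^2 + y^3*z + y*z^3 + x^3 + 5*x*y^2 + x*z^2 - 4*y*z - 3*x
tr(a b^-2 a b a^-1 b^-1) = tr(a b^-2 a b a^-1) tr(b) - tr(a b^-2 a b a^-1 b) = -x^2*y^3*z + x^3*y^2 + x*y^4 + 2*x*y^2*z^2 - y^3*z - y*z^3 - x^3 - 4*x*y^2 - x*z^2 + 3*y*z + 3*x
use: tr(b a^-1 b^-2 a b^-2 a) = tr(a b^-2 a b a^-1 b^-1) tr(b) - tr(a b^-2 a b a^-1) = -x^2*y^4*z + x^3*y^3 + x*y^5 + 2*x*y^3*z^2 - y^4*z - y^2*z^3 - x^3*y - 4*x*y^3 - x*y*z^2 + 3*y^2*z + 2*x*y + z
tr(b a^-1 b^-2 a b^-2 a^-1) = tr(b a^-1 b^-2 a b^-2) tr(a) - tr(b a^-1 b^-2 a b^-2 a) = x^2*y^4*z - x^3*y^3 - x*y^5 - 2*x*y^3*z^2 + x^2*y^2*z + y^4*z + y^2*z^3 + 4*x*y^3 - 3*y^2*z - x*y - z

x^2*y^4*z - x^3*y^3 - x*y^5 - 2*x*y^3*z^2 + x^2*y^2*z + y^4*z + y^2*z^3 + 4*x*y^3 - 3*y^2*z - x*y - z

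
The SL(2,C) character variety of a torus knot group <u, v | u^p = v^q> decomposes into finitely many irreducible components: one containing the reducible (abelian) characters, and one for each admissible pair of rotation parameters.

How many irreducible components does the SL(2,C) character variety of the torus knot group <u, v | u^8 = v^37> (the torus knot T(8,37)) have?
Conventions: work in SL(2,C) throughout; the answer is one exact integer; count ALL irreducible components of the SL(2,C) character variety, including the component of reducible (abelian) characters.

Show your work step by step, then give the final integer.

127

For T(8,37): irreducibility forces the central element u^8 = v^37 to one of +I, -I.
On an irreducible component, tr(u) is locked at 2*cos(pi*alpha/8) for some alpha in 1..7, and tr(v) at 2*cos(pi*beta/37) for some beta in 1..36.
u^8 = (-1)^alpha I and v^37 = (-1)^beta I must agree, so alpha and beta have equal parity.
Enumerate parity-matched pairs: 4*18 odd-odd plus 3*18 even-even gives 126.
Total: 126 irreducible-character components + 1 reducible (abelian) component = 127.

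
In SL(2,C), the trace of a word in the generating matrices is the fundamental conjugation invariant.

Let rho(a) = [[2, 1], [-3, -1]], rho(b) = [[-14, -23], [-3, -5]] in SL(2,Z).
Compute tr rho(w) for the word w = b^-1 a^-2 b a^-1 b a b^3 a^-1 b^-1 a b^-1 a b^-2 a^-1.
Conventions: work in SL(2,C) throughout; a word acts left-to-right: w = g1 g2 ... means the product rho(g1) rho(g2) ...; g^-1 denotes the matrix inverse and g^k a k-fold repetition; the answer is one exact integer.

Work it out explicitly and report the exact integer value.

-9115902016021585

rho(b^-1) = [[-5, 23], [3, -14]]
... * rho(a^-1) = [[-1, -1], [3, 2]]  ->  [[74, 51], [-45, -31]]
... * rho(a^-1) = [[-1, -1], [3, 2]]  ->  [[79, 28], [-48, -17]]
... * rho(b) = [[-14, -23], [-3, -5]]  ->  [[-1190, -1957], [723, 1189]]
... * rho(a^-1) = [[-1, -1], [3, 2]]  ->  [[-4681, -2724], [2844, 1655]]
... * rho(b) = [[-14, -23], [-3, -5]]  ->  [[73706, 121283], [-44781, -73687]]
... * rho(a) = [[2, 1], [-3, -1]]  ->  [[-216437, -47577], [131499, 28906]]
... * rho(b) = [[-14, -23], [-3, -5]]  ->  [[3172849, 5215936], [-1927704, -3169007]]
... * rho(b) = [[-14, -23], [-3, -5]]  ->  [[-60067694, -99055207], [36494877, 60182227]]
... * rho(b) = [[-14, -23], [-3, -5]]  ->  [[1138113337, 1876832997], [-691474959, -1140293306]]
... * rho(a^-1) = [[-1, -1], [3, 2]]  ->  [[4492385654, 2615552657], [-2729404959, -1589111653]]
... * rho(b^-1) = [[-5, 23], [3, -14]]  ->  [[-14615270299, 66707132844], [8879689836, -40528750915]]
... * rho(a) = [[2, 1], [-3, -1]]  ->  [[-229351939130, -81322403143], [139345632417, 49408440751]]
... * rho(b^-1) = [[-5, 23], [3, -14]]  ->  [[902792486221, -4136580955988], [-548502839832, 2513231375077]]
... * rho(a) = [[2, 1], [-3, -1]]  ->  [[14215327840406, 5039373442209], [-8636699804895, -3061734214909]]
... * rho(b^-1) = [[-5, 23], [3, -14]]  ->  [[-55958518875403, 256401312138412], [33998296379748, -155779816503859]]
... * rho(b^-1) = [[-5, 23], [3, -14]]  ->  [[1048996530792251, -4876664304072037], [-637330931410317, 2962878247788230]]
... * rho(a^-1) = [[-1, -1], [3, 2]]  ->  [[-15678989443008362, -10802325138936325], [9525965674775007, 6563087426986777]]
tr = -15678989443008362 + 6563087426986777 = -9115902016021585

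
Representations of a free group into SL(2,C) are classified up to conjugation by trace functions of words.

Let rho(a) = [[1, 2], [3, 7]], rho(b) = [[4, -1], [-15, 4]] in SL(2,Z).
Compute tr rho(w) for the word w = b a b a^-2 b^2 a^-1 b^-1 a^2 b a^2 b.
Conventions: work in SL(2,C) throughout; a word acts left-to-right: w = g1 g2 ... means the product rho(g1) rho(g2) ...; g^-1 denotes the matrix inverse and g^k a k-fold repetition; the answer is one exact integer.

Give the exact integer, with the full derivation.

1548772352

rho(b) = [[4, -1], [-15, 4]]
... * rho(a) = [[1, 2], [3, 7]]  ->  [[1, 1], [-3, -2]]
... * rho(b) = [[4, -1], [-15, 4]]  ->  [[-11, 3], [18, -5]]
... * rho(a^-1) = [[7, -2], [-3, 1]]  ->  [[-86, 25], [141, -41]]
... * rho(a^-1) = [[7, -2], [-3, 1]]  ->  [[-677, 197], [1110, -323]]
... * rho(b) = [[4, -1], [-15, 4]]  ->  [[-5663, 1465], [9285, -2402]]
... * rho(b) = [[4, -1], [-15, 4]]  ->  [[-44627, 11523], [73170, -18893]]
... * rho(a^-1) = [[7, -2], [-3, 1]]  ->  [[-346958, 100777], [568869, -165233]]
... * rho(b^-1) = [[4, 1], [15, 4]]  ->  [[123823, 56150], [-203019, -92063]]
... * rho(a) = [[1, 2], [3, 7]]  ->  [[292273, 640696], [-479208, -1050479]]
... * rho(a) = [[1, 2], [3, 7]]  ->  [[2214361, 5069418], [-3630645, -8311769]]
... * rho(b) = [[4, -1], [-15, 4]]  ->  [[-67183826, 18063311], [110153955, -29616431]]
... * rho(a) = [[1, 2], [3, 7]]  ->  [[-12993893, -7924475], [21304662, 12992893]]
... * rho(a) = [[1, 2], [3, 7]]  ->  [[-36767318, -81459111], [60283341, 133559575]]
... * rho(b) = [[4, -1], [-15, 4]]  ->  [[1074817393, -289069126], [-1762260261, 473954959]]
tr = 1074817393 + 473954959 = 1548772352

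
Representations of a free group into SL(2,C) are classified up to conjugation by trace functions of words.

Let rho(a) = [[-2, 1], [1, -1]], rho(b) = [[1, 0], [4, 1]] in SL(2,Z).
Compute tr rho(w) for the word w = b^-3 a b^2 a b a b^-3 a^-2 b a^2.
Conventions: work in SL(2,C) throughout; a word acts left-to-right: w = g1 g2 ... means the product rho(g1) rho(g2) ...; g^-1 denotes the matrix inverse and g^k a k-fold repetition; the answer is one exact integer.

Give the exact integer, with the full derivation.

-29282

rho(b^-1) = [[1, 0], [-4, 1]]
... * rho(b^-1) = [[1, 0], [-4, 1]]  ->  [[1, 0], [-8, 1]]
... * rho(b^-1) = [[1, 0], [-4, 1]]  ->  [[1, 0], [-12, 1]]
... * rho(a) = [[-2, 1], [1, -1]]  ->  [[-2, 1], [25, -13]]
... * rho(b) = [[1, 0], [4, 1]]  ->  [[2, 1], [-27, -13]]
... * rho(b) = [[1, 0], [4, 1]]  ->  [[6, 1], [-79, -13]]
... * rho(a) = [[-2, 1], [1, -1]]  ->  [[-11, 5], [145, -66]]
... * rho(b) = [[1, 0], [4, 1]]  ->  [[9, 5], [-119, -66]]
... * rho(a) = [[-2, 1], [1, -1]]  ->  [[-13, 4], [172, -53]]
... * rho(b^-1) = [[1, 0], [-4, 1]]  ->  [[-29, 4], [384, -53]]
... * rho(b^-1) = [[1, 0], [-4, 1]]  ->  [[-45, 4], [596, -53]]
... * rho(b^-1) = [[1, 0], [-4, 1]]  ->  [[-61, 4], [808, -53]]
... * rho(a^-1) = [[-1, -1], [-1, -2]]  ->  [[57, 53], [-755, -702]]
... * rho(a^-1) = [[-1, -1], [-1, -2]]  ->  [[-110, -163], [1457, 2159]]
... * rho(b) = [[1, 0], [4, 1]]  ->  [[-762, -163], [10093, 2159]]
... * rho(a) = [[-2, 1], [1, -1]]  ->  [[1361, -599], [-18027, 7934]]
... * rho(a) = [[-2, 1], [1, -1]]  ->  [[-3321, 1960], [43988, -25961]]
tr = -3321 + -25961 = -29282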